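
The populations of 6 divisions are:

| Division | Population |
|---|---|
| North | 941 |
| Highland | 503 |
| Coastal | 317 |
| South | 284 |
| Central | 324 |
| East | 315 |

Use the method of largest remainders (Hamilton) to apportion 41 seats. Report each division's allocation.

North=14, Highland=8, Coastal=5, South=4, Central=5, East=5

The standard divisor is 2684/41 ≈ 65.463.
Standard quotas: North 14.374, Highland 7.684, Coastal 4.842, South 4.338, Central 4.949, East 4.812.
Lower quotas: North 14, Highland 7, Coastal 4, South 4, Central 4, East 4 (sum 37, leaving 4 seats).
Remainders in descending order: Central 0.949, Coastal 0.842, East 0.812, Highland 0.684, North 0.374, South 0.338.
Largest remainders: Central, Coastal, East, Highland receive the extra seats.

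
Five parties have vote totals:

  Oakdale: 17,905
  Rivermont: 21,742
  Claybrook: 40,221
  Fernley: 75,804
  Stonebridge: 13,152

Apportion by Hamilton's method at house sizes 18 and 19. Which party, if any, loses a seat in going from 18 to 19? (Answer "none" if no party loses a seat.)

At 18 seats: Oakdale 2, Rivermont 2, Claybrook 4, Fernley 8, Stonebridge 2.
At 19 seats: Oakdale 2, Rivermont 2, Claybrook 5, Fernley 9, Stonebridge 1.
Stonebridge drops from 2 to 1.

Stonebridge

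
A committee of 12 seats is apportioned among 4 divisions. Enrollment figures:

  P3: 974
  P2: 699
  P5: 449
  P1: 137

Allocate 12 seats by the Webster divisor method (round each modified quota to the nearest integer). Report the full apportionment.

Standard divisor 2259/12 ≈ 188.25; standard quotas: P3 5.174, P2 3.713, P5 2.385, P1 0.728.
Rounding to the nearest integer gives P3 5, P2 4, P5 2, P1 1 — total 12, matching the house size, so no adjustment is needed.

P3=5, P2=4, P5=2, P1=1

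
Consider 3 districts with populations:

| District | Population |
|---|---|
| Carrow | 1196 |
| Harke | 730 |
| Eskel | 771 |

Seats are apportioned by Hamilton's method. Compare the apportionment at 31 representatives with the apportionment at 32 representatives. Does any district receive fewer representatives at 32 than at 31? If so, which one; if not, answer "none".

At 31 seats: Carrow 14, Harke 8, Eskel 9.
At 32 seats: Carrow 14, Harke 9, Eskel 9.
No district's allocation decreased.

none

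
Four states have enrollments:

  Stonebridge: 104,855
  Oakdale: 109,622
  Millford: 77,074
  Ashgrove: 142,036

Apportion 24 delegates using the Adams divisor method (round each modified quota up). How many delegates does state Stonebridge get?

6

Standard divisor 433587/24 ≈ 18066.125; standard quotas: Stonebridge 5.804, Oakdale 6.068, Millford 4.266, Ashgrove 7.862.
Rounding up gives 6, 7, 5, 8 = 26 seats, so the divisor must be adjusted.
With modified divisor 19800: modified quotas Stonebridge 5.296, Oakdale 5.536, Millford 3.893, Ashgrove 7.174.
Rounding up: Stonebridge 6, Oakdale 6, Millford 4, Ashgrove 8 (total 24).
Stonebridge receives 6.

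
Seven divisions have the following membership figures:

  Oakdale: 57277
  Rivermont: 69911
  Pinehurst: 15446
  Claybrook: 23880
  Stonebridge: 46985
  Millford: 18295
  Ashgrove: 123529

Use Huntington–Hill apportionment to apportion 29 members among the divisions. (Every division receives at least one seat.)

With divisor 12786: modified quotas Oakdale 4.480, Rivermont 5.468, Pinehurst 1.208, Claybrook 1.868, Stonebridge 3.675, Millford 1.431, Ashgrove 9.661.
Geometric-mean thresholds: Oakdale √(4·5)=4.472, Rivermont √(5·6)=5.477, Pinehurst √(1·2)=1.414, Claybrook √(1·2)=1.414, Stonebridge √(3·4)=3.464, Millford √(1·2)=1.414, Ashgrove √(9·10)=9.487.
Each quota rounded against its threshold gives Oakdale 5, Rivermont 5, Pinehurst 1, Claybrook 2, Stonebridge 4, Millford 2, Ashgrove 10 (total 29).

Oakdale 5, Rivermont 5, Pinehurst 1, Claybrook 2, Stonebridge 4, Millford 2, Ashgrove 10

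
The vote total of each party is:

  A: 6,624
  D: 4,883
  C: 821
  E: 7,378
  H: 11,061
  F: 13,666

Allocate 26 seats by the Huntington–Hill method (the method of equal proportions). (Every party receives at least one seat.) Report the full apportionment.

A 4, D 3, C 1, E 4, H 6, F 8

With divisor 1766: modified quotas A 3.751, D 2.765, C 0.465, E 4.178, H 6.263, F 7.738.
Geometric-mean thresholds: A √(3·4)=3.464, D √(2·3)=2.449, C (min 1), E √(4·5)=4.472, H √(6·7)=6.481, F √(7·8)=7.483.
Each quota rounded against its threshold gives A 4, D 3, C 1, E 4, H 6, F 8 (total 26).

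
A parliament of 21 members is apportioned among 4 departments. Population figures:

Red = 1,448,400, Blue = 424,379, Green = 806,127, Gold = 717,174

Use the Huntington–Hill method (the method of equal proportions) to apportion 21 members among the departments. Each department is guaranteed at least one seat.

Red 9, Blue 3, Green 5, Gold 4

With divisor 165530: modified quotas Red 8.750, Blue 2.564, Green 4.870, Gold 4.333.
Geometric-mean thresholds: Red √(8·9)=8.485, Blue √(2·3)=2.449, Green √(4·5)=4.472, Gold √(4·5)=4.472.
Each quota rounded against its threshold gives Red 9, Blue 3, Green 5, Gold 4 (total 21).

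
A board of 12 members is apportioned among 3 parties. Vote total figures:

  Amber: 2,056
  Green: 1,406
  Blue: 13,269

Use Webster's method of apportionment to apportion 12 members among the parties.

Amber 1, Green 1, Blue 10

Standard divisor 16731/12 ≈ 1394.25; standard quotas: Amber 1.475, Green 1.008, Blue 9.517.
Rounding to the nearest integer gives Amber 1, Green 1, Blue 10 — total 12, matching the house size, so no adjustment is needed.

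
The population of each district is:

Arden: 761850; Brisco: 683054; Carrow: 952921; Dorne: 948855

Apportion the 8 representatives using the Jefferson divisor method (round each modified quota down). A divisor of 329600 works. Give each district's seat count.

Arden=2, Brisco=2, Carrow=2, Dorne=2

With modified divisor 329600: modified quotas Arden 2.311, Brisco 2.072, Carrow 2.891, Dorne 2.879.
Rounding down: Arden 2, Brisco 2, Carrow 2, Dorne 2 (total 8).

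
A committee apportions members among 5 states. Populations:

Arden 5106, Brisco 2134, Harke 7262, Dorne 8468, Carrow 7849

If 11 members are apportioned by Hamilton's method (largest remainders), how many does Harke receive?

2

The standard divisor is 30819/11 ≈ 2801.727.
Standard quotas: Arden 1.8224, Brisco 0.7617, Harke 2.5920, Dorne 3.0224, Carrow 2.8015.
Lower quotas: Arden 1, Brisco 0, Harke 2, Dorne 3, Carrow 2 (sum 8, leaving 3 seats).
Remainders in descending order: Arden 0.8224, Carrow 0.8015, Brisco 0.7617, Harke 0.5920, Dorne 0.0224.
Largest remainders: Arden, Carrow, Brisco receive the extra seats.
Harke receives 2.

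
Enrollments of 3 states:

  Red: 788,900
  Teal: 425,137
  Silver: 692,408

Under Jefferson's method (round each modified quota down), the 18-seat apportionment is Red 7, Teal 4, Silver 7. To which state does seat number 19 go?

Red

Priority for the next seat is population ÷ (current seats + 1).
Priorities: Red 98612.500, Teal 85027.400, Silver 86551.000.
Highest priority: Red.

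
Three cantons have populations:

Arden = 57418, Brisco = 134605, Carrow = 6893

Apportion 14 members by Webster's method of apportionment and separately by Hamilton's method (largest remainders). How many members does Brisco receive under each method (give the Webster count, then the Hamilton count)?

10 and 9

Webster: Arden 4, Brisco 10, Carrow 0.
Hamilton: Arden 4, Brisco 9, Carrow 1.
Brisco gets 10 under Webster and 9 under Hamilton.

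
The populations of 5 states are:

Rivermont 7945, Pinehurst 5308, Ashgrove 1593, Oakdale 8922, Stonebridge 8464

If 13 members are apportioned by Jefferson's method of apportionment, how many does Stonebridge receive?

4

Standard divisor 32232/13 ≈ 2479.385; standard quotas: Rivermont 3.204, Pinehurst 2.141, Ashgrove 0.642, Oakdale 3.598, Stonebridge 3.414.
Rounding down gives 3, 2, 0, 3, 3 = 11 seats, so the divisor must be adjusted.
With modified divisor 2100: modified quotas Rivermont 3.783, Pinehurst 2.528, Ashgrove 0.759, Oakdale 4.249, Stonebridge 4.030.
Rounding down: Rivermont 3, Pinehurst 2, Ashgrove 0, Oakdale 4, Stonebridge 4 (total 13).
Stonebridge receives 4.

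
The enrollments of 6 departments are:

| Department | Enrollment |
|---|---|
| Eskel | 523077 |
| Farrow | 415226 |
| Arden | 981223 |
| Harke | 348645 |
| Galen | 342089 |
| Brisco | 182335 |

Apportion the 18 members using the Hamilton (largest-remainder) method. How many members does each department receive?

The standard divisor is 2792595/18 ≈ 155144.167.
Standard quotas: Eskel 3.3716, Farrow 2.6764, Arden 6.3246, Harke 2.2472, Galen 2.2050, Brisco 1.1753.
Lower quotas: Eskel 3, Farrow 2, Arden 6, Harke 2, Galen 2, Brisco 1 (sum 16, leaving 2 seats).
Remainders in descending order: Farrow 0.6764, Eskel 0.3716, Arden 0.3246, Harke 0.2472, Galen 0.2050, Brisco 0.1753.
The surplus seats go to Farrow, Eskel.

Eskel 4, Farrow 3, Arden 6, Harke 2, Galen 2, Brisco 1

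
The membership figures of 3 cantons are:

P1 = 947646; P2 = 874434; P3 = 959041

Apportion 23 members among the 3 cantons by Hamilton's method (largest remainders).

Total 2781121; standard divisor 2781121/23 ≈ 120918.304.
Standard quotas: P1 7.8371, P2 7.2316, P3 7.9313.
Lower quotas: P1 7, P2 7, P3 7 (sum 21, leaving 2 seats).
Remainders in descending order: P3 0.9313, P1 0.8371, P2 0.2316.
Largest remainders: P3, P1 receive the extra seats.

P1: 8, P2: 7, P3: 8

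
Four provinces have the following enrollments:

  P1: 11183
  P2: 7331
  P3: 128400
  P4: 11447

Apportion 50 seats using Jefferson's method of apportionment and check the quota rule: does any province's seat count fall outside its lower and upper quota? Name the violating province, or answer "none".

P3

Standard quotas: P1 3.531, P2 2.315, P3 40.540, P4 3.614.
Jefferson allocation: P1 3, P2 2, P3 42, P4 3.
P3 has quota 40.540 (lower 40, upper 41) but receives 42 — outside the quota interval.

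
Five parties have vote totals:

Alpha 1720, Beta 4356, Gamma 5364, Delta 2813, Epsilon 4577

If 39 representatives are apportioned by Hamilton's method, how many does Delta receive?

Total 18830; standard divisor 18830/39 ≈ 482.821.
Standard quotas: Alpha 3.5624, Beta 9.0220, Gamma 11.1097, Delta 5.8262, Epsilon 9.4797.
Lower quotas: Alpha 3, Beta 9, Gamma 11, Delta 5, Epsilon 9 (sum 37, leaving 2 seats).
Remainders in descending order: Delta 0.8262, Alpha 0.5624, Epsilon 0.4797, Gamma 0.1097, Beta 0.0220.
Largest remainders: Delta, Alpha receive the extra seats.
Delta receives 6.

6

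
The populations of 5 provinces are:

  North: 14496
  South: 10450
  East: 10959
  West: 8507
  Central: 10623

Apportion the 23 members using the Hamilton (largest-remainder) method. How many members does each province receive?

Standard divisor: 55035 ÷ 23 ≈ 2392.826.
Standard quotas: North 6.0581, South 4.3672, East 4.5799, West 3.5552, Central 4.4395.
Lower quotas: North 6, South 4, East 4, West 3, Central 4 (sum 21, leaving 2 seats).
Remainders in descending order: East 0.5799, West 0.5552, Central 0.4395, South 0.3672, North 0.0581.
The surplus seats go to East, West.

North=6; South=4; East=5; West=4; Central=4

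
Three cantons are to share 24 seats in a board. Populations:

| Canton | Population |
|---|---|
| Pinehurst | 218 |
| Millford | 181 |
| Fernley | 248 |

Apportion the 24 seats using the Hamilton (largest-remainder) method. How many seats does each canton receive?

The standard divisor is 647/24 ≈ 26.958.
Standard quotas: Pinehurst 8.087, Millford 6.714, Fernley 9.199.
Lower quotas: Pinehurst 8, Millford 6, Fernley 9 (sum 23, leaving 1 seat).
Remainders in descending order: Millford 0.714, Fernley 0.199, Pinehurst 0.087.
Largest remainder: Millford receives the extra seat.

Pinehurst 8, Millford 7, Fernley 9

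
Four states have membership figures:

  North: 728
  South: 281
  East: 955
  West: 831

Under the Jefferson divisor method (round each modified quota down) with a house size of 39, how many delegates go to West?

12

Standard divisor 2795/39 ≈ 71.667; standard quotas: North 10.158, South 3.921, East 13.326, West 11.595.
Rounding down gives 10, 3, 13, 11 = 37 seats, so the divisor must be adjusted.
With modified divisor 69: modified quotas North 10.551, South 4.072, East 13.841, West 12.043.
Rounding down: North 10, South 4, East 13, West 12 (total 39).
West receives 12.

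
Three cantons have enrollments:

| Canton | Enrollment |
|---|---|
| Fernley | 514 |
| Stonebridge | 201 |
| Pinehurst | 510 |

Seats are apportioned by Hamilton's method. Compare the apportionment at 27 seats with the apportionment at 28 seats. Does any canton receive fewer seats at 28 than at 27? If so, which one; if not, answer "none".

Stonebridge

At 27 seats: Fernley 11, Stonebridge 5, Pinehurst 11.
At 28 seats: Fernley 12, Stonebridge 4, Pinehurst 12.
Stonebridge drops from 5 to 4.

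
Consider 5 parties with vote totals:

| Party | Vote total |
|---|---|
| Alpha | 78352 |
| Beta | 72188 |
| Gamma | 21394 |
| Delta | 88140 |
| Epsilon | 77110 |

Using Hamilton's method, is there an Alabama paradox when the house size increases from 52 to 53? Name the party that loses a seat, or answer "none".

At 52 seats: Alpha 12, Beta 11, Gamma 3, Delta 14, Epsilon 12.
At 53 seats: Alpha 12, Beta 11, Gamma 4, Delta 14, Epsilon 12.
No party's allocation decreased.

none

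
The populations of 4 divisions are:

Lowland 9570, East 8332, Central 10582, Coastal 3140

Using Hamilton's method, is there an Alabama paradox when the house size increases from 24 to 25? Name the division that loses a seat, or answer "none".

At 24 seats: Lowland 7, East 6, Central 8, Coastal 3.
At 25 seats: Lowland 8, East 7, Central 8, Coastal 2.
Coastal drops from 3 to 2.

Coastal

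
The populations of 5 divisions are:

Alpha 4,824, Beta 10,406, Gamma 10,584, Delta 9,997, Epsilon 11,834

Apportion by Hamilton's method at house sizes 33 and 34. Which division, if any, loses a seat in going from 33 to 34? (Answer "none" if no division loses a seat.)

Alpha

At 33 seats: Alpha 4, Beta 7, Gamma 7, Delta 7, Epsilon 8.
At 34 seats: Alpha 3, Beta 7, Gamma 8, Delta 7, Epsilon 9.
Alpha drops from 4 to 3.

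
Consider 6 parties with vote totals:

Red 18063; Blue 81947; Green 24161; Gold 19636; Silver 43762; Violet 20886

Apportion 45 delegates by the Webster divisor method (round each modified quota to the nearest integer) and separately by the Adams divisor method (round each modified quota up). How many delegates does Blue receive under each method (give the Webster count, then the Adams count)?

Webster: Red 4, Blue 18, Green 5, Gold 4, Silver 9, Violet 5.
Adams: Red 4, Blue 17, Green 5, Gold 5, Silver 9, Violet 5.
Blue gets 18 under Webster and 17 under Adams.

18 and 17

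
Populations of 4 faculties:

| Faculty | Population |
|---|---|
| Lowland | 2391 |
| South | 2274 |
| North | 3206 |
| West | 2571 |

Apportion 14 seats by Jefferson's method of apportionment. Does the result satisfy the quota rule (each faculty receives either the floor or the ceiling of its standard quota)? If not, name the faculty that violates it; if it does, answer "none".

none

Standard quotas: Lowland 3.206, South 3.049, North 4.298, West 3.447.
Jefferson allocation: Lowland 3, South 3, North 4, West 4.
Every allocation lies between the lower and upper quota.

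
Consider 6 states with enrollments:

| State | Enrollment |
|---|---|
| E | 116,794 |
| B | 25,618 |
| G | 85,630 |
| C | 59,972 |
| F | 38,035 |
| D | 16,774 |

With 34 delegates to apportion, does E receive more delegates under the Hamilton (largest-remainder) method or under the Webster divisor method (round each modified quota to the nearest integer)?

Hamilton: E 12, B 2, G 8, C 6, F 4, D 2.
Webster: E 11, B 3, G 8, C 6, F 4, D 2.
E gets 12 under Hamilton and 11 under Webster.

Hamilton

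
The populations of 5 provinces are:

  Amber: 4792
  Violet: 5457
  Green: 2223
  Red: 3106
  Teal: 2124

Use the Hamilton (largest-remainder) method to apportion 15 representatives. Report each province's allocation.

Standard divisor: 17702 ÷ 15 ≈ 1180.133.
Standard quotas: Amber 4.0606, Violet 4.6241, Green 1.8837, Red 2.6319, Teal 1.7998.
Lower quotas: Amber 4, Violet 4, Green 1, Red 2, Teal 1 (sum 12, leaving 3 seats).
Remainders in descending order: Green 0.8837, Teal 0.7998, Red 0.6319, Violet 0.6241, Amber 0.0606.
Largest remainders: Green, Teal, Red receive the extra seats.

Amber 4, Violet 4, Green 2, Red 3, Teal 2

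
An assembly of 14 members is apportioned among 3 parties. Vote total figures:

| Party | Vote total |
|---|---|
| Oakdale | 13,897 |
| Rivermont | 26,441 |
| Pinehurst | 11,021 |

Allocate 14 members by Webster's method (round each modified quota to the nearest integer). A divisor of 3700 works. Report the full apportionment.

Oakdale: 4, Rivermont: 7, Pinehurst: 3

With modified divisor 3700: modified quotas Oakdale 3.756, Rivermont 7.146, Pinehurst 2.979.
Rounding to the nearest integer: Oakdale 4, Rivermont 7, Pinehurst 3 (total 14).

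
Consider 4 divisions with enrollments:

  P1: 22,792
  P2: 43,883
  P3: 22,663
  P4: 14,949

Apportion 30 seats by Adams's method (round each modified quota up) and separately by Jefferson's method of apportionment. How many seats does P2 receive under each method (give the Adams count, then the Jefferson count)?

12 and 13

Adams: P1 7, P2 12, P3 7, P4 4.
Jefferson: P1 7, P2 13, P3 6, P4 4.
P2 gets 12 under Adams and 13 under Jefferson.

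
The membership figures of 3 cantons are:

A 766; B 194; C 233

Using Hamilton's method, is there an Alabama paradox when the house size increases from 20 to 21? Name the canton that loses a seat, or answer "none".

none

At 20 seats: A 13, B 3, C 4.
At 21 seats: A 14, B 3, C 4.
No canton's allocation decreased.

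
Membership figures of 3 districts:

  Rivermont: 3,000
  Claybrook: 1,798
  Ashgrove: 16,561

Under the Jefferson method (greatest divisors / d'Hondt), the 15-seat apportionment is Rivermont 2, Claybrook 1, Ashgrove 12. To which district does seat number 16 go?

Ashgrove

Priority for the next seat is population ÷ (current seats + 1).
Priorities: Rivermont 1000.000, Claybrook 899.000, Ashgrove 1273.923.
Highest priority: Ashgrove.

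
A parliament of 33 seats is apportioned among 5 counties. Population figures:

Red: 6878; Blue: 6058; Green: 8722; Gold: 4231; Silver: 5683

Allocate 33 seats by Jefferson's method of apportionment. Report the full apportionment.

Standard divisor 31572/33 ≈ 956.727; standard quotas: Red 7.189, Blue 6.332, Green 9.116, Gold 4.422, Silver 5.940.
Rounding down gives 7, 6, 9, 4, 5 = 31 seats, so the divisor must be adjusted.
With modified divisor 870: modified quotas Red 7.906, Blue 6.963, Green 10.025, Gold 4.863, Silver 6.532.
Rounding down: Red 7, Blue 6, Green 10, Gold 4, Silver 6 (total 33).

Red: 7, Blue: 6, Green: 10, Gold: 4, Silver: 6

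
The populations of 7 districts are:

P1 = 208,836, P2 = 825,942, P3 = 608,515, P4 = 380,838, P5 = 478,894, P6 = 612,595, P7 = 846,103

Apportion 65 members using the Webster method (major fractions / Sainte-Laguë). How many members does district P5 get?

Standard divisor 3961723/65 ≈ 60949.585; standard quotas: P1 3.426, P2 13.551, P3 9.984, P4 6.248, P5 7.857, P6 10.051, P7 13.882.
Rounding to the nearest integer gives P1 3, P2 14, P3 10, P4 6, P5 8, P6 10, P7 14 — total 65, matching the house size, so no adjustment is needed.
P5 receives 8.

8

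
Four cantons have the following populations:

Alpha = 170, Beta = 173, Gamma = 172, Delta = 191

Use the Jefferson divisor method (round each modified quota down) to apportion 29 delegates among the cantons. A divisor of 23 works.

Alpha 7, Beta 7, Gamma 7, Delta 8

With modified divisor 23: modified quotas Alpha 7.391, Beta 7.522, Gamma 7.478, Delta 8.304.
Rounding down: Alpha 7, Beta 7, Gamma 7, Delta 8 (total 29).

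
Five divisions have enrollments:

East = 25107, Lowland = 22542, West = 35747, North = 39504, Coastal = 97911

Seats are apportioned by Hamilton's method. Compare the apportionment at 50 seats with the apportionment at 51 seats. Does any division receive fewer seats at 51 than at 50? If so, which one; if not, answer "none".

At 50 seats: East 6, Lowland 5, West 8, North 9, Coastal 22.
At 51 seats: East 6, Lowland 5, West 8, North 9, Coastal 23.
No division's allocation decreased.

none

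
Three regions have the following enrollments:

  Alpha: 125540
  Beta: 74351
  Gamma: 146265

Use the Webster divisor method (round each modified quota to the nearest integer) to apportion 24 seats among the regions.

Standard divisor 346156/24 ≈ 14423.167; standard quotas: Alpha 8.704, Beta 5.155, Gamma 10.141.
Rounding to the nearest integer gives Alpha 9, Beta 5, Gamma 10 — total 24, matching the house size, so no adjustment is needed.

Alpha 9, Beta 5, Gamma 10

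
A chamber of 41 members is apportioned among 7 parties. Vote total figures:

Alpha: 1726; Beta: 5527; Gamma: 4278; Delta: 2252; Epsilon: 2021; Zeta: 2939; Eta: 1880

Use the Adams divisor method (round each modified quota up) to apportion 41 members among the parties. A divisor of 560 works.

With modified divisor 560: modified quotas Alpha 3.082, Beta 9.870, Gamma 7.639, Delta 4.021, Epsilon 3.609, Zeta 5.248, Eta 3.357.
Rounding up: Alpha 4, Beta 10, Gamma 8, Delta 5, Epsilon 4, Zeta 6, Eta 4 (total 41).

Alpha 4, Beta 10, Gamma 8, Delta 5, Epsilon 4, Zeta 6, Eta 4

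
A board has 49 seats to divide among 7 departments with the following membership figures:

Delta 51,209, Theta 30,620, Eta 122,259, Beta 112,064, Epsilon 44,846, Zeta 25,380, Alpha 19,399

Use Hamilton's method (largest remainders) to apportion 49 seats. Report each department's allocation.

Delta 6; Theta 4; Eta 15; Beta 14; Epsilon 5; Zeta 3; Alpha 2

Total 405777; standard divisor 405777/49 ≈ 8281.163.
Standard quotas: Delta 6.1838, Theta 3.6975, Eta 14.7635, Beta 13.5324, Epsilon 5.4154, Zeta 3.0648, Alpha 2.3425.
Lower quotas: Delta 6, Theta 3, Eta 14, Beta 13, Epsilon 5, Zeta 3, Alpha 2 (sum 46, leaving 3 seats).
Remainders in descending order: Eta 0.7635, Theta 0.6975, Beta 0.5324, Epsilon 0.4154, Alpha 0.3425, Delta 0.1838, Zeta 0.0648.
The surplus seats go to Eta, Theta, Beta.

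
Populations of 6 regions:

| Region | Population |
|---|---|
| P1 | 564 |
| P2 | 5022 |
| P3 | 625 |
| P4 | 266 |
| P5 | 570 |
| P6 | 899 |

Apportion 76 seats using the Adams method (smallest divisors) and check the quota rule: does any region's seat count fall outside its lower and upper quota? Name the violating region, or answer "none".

P2

Standard quotas: P1 5.394, P2 48.033, P3 5.978, P4 2.544, P5 5.452, P6 8.599.
Adams allocation: P1 6, P2 46, P3 6, P4 3, P5 6, P6 9.
P2 has quota 48.033 (lower 48, upper 49) but receives 46 — outside the quota interval.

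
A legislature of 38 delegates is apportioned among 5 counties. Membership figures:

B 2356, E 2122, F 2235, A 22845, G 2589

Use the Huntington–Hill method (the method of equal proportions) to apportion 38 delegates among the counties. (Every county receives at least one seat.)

B 3, E 3, F 3, A 26, G 3

With divisor 864: modified quotas B 2.727, E 2.456, F 2.587, A 26.441, G 2.997.
Geometric-mean thresholds: B √(2·3)=2.449, E √(2·3)=2.449, F √(2·3)=2.449, A √(26·27)=26.495, G √(2·3)=2.449.
Each quota rounded against its threshold gives B 3, E 3, F 3, A 26, G 3 (total 38).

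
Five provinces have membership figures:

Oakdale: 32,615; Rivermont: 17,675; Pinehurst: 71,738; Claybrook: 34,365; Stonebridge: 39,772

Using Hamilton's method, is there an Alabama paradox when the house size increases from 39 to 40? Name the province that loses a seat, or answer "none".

At 39 seats: Oakdale 6, Rivermont 4, Pinehurst 14, Claybrook 7, Stonebridge 8.
At 40 seats: Oakdale 7, Rivermont 3, Pinehurst 15, Claybrook 7, Stonebridge 8.
Rivermont drops from 4 to 3.

Rivermont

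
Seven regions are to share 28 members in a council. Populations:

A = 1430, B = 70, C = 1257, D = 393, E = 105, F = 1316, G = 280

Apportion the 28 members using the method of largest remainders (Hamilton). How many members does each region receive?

A 8; B 0; C 7; D 2; E 1; F 8; G 2

Total 4851; standard divisor 4851/28 ≈ 173.25.
Standard quotas: A 8.254, B 0.404, C 7.255, D 2.268, E 0.606, F 7.596, G 1.616.
Lower quotas: A 8, B 0, C 7, D 2, E 0, F 7, G 1 (sum 25, leaving 3 seats).
Remainders in descending order: G 0.616, E 0.606, F 0.596, B 0.404, D 0.268, C 0.255, A 0.254.
Largest remainders: G, E, F receive the extra seats.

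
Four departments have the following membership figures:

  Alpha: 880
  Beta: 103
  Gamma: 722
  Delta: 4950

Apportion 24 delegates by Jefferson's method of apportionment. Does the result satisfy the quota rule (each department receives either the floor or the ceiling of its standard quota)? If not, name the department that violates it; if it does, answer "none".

Standard quotas: Alpha 3.174, Beta 0.371, Gamma 2.604, Delta 17.851.
Jefferson allocation: Alpha 3, Beta 0, Gamma 2, Delta 19.
Delta has quota 17.851 (lower 17, upper 18) but receives 19 — outside the quota interval.

Delta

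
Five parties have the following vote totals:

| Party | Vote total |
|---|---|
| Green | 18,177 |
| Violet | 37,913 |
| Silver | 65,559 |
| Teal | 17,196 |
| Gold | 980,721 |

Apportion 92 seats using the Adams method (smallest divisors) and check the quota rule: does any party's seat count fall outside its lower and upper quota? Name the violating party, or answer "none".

Gold

Standard quotas: Green 1.494, Violet 3.115, Silver 5.387, Teal 1.413, Gold 80.590.
Adams allocation: Green 2, Violet 4, Silver 6, Teal 2, Gold 78.
Gold has quota 80.590 (lower 80, upper 81) but receives 78 — outside the quota interval.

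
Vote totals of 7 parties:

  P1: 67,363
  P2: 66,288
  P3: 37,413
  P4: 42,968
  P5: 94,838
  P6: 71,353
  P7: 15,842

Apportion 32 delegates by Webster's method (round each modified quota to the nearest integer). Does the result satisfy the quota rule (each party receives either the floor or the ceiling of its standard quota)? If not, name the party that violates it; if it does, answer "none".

Standard quotas: P1 5.443, P2 5.356, P3 3.023, P4 3.472, P5 7.662, P6 5.765, P7 1.280.
Webster allocation: P1 5, P2 5, P3 3, P4 4, P5 8, P6 6, P7 1.
Every allocation lies between the lower and upper quota.

none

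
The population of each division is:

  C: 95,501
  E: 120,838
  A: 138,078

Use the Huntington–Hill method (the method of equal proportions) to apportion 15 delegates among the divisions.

C 4, E 5, A 6

With divisor 23636: modified quotas C 4.040, E 5.112, A 5.842.
Geometric-mean thresholds: C √(4·5)=4.472, E √(5·6)=5.477, A √(5·6)=5.477.
Each quota rounded against its threshold gives C 4, E 5, A 6 (total 15).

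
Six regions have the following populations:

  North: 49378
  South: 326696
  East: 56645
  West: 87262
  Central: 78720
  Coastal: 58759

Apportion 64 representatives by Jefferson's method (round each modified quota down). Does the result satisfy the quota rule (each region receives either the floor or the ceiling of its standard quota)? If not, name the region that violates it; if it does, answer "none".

South

Standard quotas: North 4.807, South 31.802, East 5.514, West 8.494, Central 7.663, Coastal 5.720.
Jefferson allocation: North 5, South 33, East 5, West 8, Central 8, Coastal 5.
South has quota 31.802 (lower 31, upper 32) but receives 33 — outside the quota interval.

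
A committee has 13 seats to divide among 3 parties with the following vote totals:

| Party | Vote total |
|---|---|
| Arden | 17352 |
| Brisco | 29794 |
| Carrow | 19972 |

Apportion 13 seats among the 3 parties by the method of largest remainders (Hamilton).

Arden 3, Brisco 6, Carrow 4

Total 67118; standard divisor 67118/13 ≈ 5162.923.
Standard quotas: Arden 3.3609, Brisco 5.7708, Carrow 3.8684.
Lower quotas: Arden 3, Brisco 5, Carrow 3 (sum 11, leaving 2 seats).
Remainders in descending order: Carrow 0.8684, Brisco 0.7708, Arden 0.3609.
Largest remainders: Carrow, Brisco receive the extra seats.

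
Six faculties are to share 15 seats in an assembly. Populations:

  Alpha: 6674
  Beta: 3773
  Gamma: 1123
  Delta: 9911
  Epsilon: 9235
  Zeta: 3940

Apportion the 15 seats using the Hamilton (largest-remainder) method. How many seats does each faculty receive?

Standard divisor: 34656 ÷ 15 ≈ 2310.4.
Standard quotas: Alpha 2.8887, Beta 1.6331, Gamma 0.4861, Delta 4.2897, Epsilon 3.9971, Zeta 1.7053.
Lower quotas: Alpha 2, Beta 1, Gamma 0, Delta 4, Epsilon 3, Zeta 1 (sum 11, leaving 4 seats).
Remainders in descending order: Epsilon 0.9971, Alpha 0.8887, Zeta 0.7053, Beta 0.6331, Gamma 0.4861, Delta 0.2897.
Largest remainders: Epsilon, Alpha, Zeta, Beta receive the extra seats.

Alpha: 3; Beta: 2; Gamma: 0; Delta: 4; Epsilon: 4; Zeta: 2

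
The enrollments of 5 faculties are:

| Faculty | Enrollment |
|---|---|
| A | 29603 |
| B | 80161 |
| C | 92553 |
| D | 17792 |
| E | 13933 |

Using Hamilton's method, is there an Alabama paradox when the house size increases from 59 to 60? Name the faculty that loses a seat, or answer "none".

At 59 seats: A 7, B 20, C 23, D 5, E 4.
At 60 seats: A 8, B 20, C 24, D 4, E 4.
D drops from 5 to 4.

D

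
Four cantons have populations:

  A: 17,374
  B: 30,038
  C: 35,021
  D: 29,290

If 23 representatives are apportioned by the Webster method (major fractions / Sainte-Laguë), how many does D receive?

Standard divisor 111723/23 ≈ 4857.522; standard quotas: A 3.577, B 6.184, C 7.210, D 6.030.
Rounding to the nearest integer gives A 4, B 6, C 7, D 6 — total 23, matching the house size, so no adjustment is needed.
D receives 6.

6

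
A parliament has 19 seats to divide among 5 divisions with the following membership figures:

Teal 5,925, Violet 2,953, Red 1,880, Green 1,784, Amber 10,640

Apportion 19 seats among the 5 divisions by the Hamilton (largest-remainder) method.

Total 23182; standard divisor 23182/19 ≈ 1220.105.
Standard quotas: Teal 4.8561, Violet 2.4203, Red 1.5409, Green 1.4622, Amber 8.7206.
Lower quotas: Teal 4, Violet 2, Red 1, Green 1, Amber 8 (sum 16, leaving 3 seats).
Remainders in descending order: Teal 0.8561, Amber 0.7206, Red 0.5409, Green 0.4622, Violet 0.4203.
The surplus seats go to Teal, Amber, Red.

Teal 5, Violet 2, Red 2, Green 1, Amber 9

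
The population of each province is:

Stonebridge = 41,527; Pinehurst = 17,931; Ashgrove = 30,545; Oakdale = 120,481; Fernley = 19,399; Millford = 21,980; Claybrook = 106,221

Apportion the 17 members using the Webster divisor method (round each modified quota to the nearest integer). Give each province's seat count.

Stonebridge 2, Pinehurst 1, Ashgrove 1, Oakdale 6, Fernley 1, Millford 1, Claybrook 5

Standard divisor 358084/17 ≈ 21063.765; standard quotas: Stonebridge 1.971, Pinehurst 0.851, Ashgrove 1.450, Oakdale 5.720, Fernley 0.921, Millford 1.043, Claybrook 5.043.
Rounding to the nearest integer gives Stonebridge 2, Pinehurst 1, Ashgrove 1, Oakdale 6, Fernley 1, Millford 1, Claybrook 5 — total 17, matching the house size, so no adjustment is needed.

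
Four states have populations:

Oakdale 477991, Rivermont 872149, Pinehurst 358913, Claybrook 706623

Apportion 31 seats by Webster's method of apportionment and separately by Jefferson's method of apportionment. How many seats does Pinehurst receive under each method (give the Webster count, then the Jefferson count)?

5 and 4

Webster: Oakdale 6, Rivermont 11, Pinehurst 5, Claybrook 9.
Jefferson: Oakdale 6, Rivermont 12, Pinehurst 4, Claybrook 9.
Pinehurst gets 5 under Webster and 4 under Jefferson.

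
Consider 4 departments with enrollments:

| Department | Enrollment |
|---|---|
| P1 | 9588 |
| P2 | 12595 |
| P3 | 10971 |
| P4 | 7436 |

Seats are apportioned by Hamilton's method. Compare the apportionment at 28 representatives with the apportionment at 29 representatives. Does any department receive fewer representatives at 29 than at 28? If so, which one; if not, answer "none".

At 28 seats: P1 7, P2 9, P3 7, P4 5.
At 29 seats: P1 7, P2 9, P3 8, P4 5.
No department's allocation decreased.

none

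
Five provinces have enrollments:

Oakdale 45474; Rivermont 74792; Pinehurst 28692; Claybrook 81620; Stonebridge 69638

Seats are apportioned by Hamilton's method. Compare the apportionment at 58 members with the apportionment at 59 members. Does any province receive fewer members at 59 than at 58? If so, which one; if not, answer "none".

At 58 seats: Oakdale 9, Rivermont 14, Pinehurst 6, Claybrook 16, Stonebridge 13.
At 59 seats: Oakdale 9, Rivermont 15, Pinehurst 5, Claybrook 16, Stonebridge 14.
Pinehurst drops from 6 to 5.

Pinehurst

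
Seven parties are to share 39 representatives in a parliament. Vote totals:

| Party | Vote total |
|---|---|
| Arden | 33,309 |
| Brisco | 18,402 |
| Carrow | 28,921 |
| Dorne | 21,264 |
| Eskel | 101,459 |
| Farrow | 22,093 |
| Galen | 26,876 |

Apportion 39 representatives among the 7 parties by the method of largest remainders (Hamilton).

Arden 5, Brisco 3, Carrow 5, Dorne 3, Eskel 16, Farrow 3, Galen 4

Standard divisor: 252324 ÷ 39 ≈ 6469.846.
Standard quotas: Arden 5.1483, Brisco 2.8443, Carrow 4.4701, Dorne 3.2866, Eskel 15.6818, Farrow 3.4148, Galen 4.1540.
Lower quotas: Arden 5, Brisco 2, Carrow 4, Dorne 3, Eskel 15, Farrow 3, Galen 4 (sum 36, leaving 3 seats).
Remainders in descending order: Brisco 0.8443, Eskel 0.6818, Carrow 0.4701, Farrow 0.4148, Dorne 0.2866, Galen 0.1540, Arden 0.1483.
The surplus seats go to Brisco, Eskel, Carrow.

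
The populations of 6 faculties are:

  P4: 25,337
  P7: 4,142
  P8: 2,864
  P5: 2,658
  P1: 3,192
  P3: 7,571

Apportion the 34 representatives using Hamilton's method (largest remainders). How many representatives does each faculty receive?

P4=19; P7=3; P8=2; P5=2; P1=2; P3=6

The standard divisor is 45764/34 = 1346.
Standard quotas: P4 18.8239, P7 3.0773, P8 2.1278, P5 1.9747, P1 2.3715, P3 5.6248.
Lower quotas: P4 18, P7 3, P8 2, P5 1, P1 2, P3 5 (sum 31, leaving 3 seats).
Remainders in descending order: P5 0.9747, P4 0.8239, P3 0.6248, P1 0.3715, P8 0.1278, P7 0.0773.
Largest remainders: P5, P4, P3 receive the extra seats.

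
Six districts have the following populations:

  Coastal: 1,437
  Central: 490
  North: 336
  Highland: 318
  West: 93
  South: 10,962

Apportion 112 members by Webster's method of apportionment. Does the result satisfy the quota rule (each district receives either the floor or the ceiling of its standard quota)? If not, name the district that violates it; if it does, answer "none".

Standard quotas: Coastal 11.803, Central 4.025, North 2.760, Highland 2.612, West 0.764, South 90.037.
Webster allocation: Coastal 12, Central 4, North 3, Highland 3, West 1, South 89.
South has quota 90.037 (lower 90, upper 91) but receives 89 — outside the quota interval.

South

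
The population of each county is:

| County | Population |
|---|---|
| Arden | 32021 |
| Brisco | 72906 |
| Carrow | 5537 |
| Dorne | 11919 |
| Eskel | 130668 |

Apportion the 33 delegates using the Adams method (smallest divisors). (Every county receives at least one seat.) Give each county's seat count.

Standard divisor 253051/33 ≈ 7668.212; standard quotas: Arden 4.176, Brisco 9.508, Carrow 0.722, Dorne 1.554, Eskel 17.040.
Rounding up gives 5, 10, 1, 2, 18 = 36 seats, so the divisor must be adjusted.
With modified divisor 8130: modified quotas Arden 3.939, Brisco 8.968, Carrow 0.681, Dorne 1.466, Eskel 16.072.
Rounding up: Arden 4, Brisco 9, Carrow 1, Dorne 2, Eskel 17 (total 33).

Arden 4, Brisco 9, Carrow 1, Dorne 2, Eskel 17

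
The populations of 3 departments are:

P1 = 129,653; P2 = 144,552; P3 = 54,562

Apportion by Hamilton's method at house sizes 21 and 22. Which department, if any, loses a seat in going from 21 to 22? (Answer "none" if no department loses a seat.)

At 21 seats: P1 8, P2 9, P3 4.
At 22 seats: P1 9, P2 10, P3 3.
P3 drops from 4 to 3.

P3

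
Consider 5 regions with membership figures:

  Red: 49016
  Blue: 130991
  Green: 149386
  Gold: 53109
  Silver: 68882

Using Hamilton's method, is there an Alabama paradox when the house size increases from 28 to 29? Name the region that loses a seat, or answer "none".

At 28 seats: Red 3, Blue 8, Green 9, Gold 4, Silver 4.
At 29 seats: Red 3, Blue 8, Green 10, Gold 3, Silver 5.
Gold drops from 4 to 3.

Gold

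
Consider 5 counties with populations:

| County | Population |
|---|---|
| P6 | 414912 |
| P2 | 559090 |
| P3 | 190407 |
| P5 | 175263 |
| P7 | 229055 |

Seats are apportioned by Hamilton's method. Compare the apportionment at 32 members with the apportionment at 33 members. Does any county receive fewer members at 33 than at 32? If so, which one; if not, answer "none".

At 32 seats: P6 8, P2 11, P3 4, P5 4, P7 5.
At 33 seats: P6 9, P2 12, P3 4, P5 3, P7 5.
P5 drops from 4 to 3.

P5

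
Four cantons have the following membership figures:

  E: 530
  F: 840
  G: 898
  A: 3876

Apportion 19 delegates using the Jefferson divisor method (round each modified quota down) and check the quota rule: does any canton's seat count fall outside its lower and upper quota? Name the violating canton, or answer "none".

A

Standard quotas: E 1.639, F 2.598, G 2.777, A 11.986.
Jefferson allocation: E 1, F 2, G 3, A 13.
A has quota 11.986 (lower 11, upper 12) but receives 13 — outside the quota interval.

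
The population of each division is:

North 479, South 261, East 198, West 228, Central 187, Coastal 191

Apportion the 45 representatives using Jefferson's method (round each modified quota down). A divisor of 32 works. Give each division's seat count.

North: 14; South: 8; East: 6; West: 7; Central: 5; Coastal: 5

With modified divisor 32: modified quotas North 14.969, South 8.156, East 6.188, West 7.125, Central 5.844, Coastal 5.969.
Rounding down: North 14, South 8, East 6, West 7, Central 5, Coastal 5 (total 45).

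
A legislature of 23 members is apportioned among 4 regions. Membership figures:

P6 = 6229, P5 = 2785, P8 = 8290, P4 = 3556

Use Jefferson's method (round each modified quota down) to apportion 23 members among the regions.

Standard divisor 20860/23 ≈ 906.957; standard quotas: P6 6.868, P5 3.071, P8 9.140, P4 3.921.
Rounding down gives 6, 3, 9, 3 = 21 seats, so the divisor must be adjusted.
With modified divisor 860: modified quotas P6 7.243, P5 3.238, P8 9.640, P4 4.135.
Rounding down: P6 7, P5 3, P8 9, P4 4 (total 23).

P6 7, P5 3, P8 9, P4 4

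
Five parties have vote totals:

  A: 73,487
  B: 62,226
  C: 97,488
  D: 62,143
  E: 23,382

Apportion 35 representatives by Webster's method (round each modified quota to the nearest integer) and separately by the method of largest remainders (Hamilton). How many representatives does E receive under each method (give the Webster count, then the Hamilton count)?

3 and 2

Webster: A 8, B 7, C 10, D 7, E 3.
Hamilton: A 8, B 7, C 11, D 7, E 2.
E gets 3 under Webster and 2 under Hamilton.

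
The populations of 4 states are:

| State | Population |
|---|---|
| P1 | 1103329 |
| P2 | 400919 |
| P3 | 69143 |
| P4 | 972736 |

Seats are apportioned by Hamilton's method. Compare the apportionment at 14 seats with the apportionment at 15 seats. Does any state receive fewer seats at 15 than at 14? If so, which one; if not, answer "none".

P3

At 14 seats: P1 6, P2 2, P3 1, P4 5.
At 15 seats: P1 7, P2 2, P3 0, P4 6.
P3 drops from 1 to 0.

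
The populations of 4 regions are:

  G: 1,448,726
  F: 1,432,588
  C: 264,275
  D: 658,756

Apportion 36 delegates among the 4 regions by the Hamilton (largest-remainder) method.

Standard divisor: 3804345 ÷ 36 ≈ 105676.25.
Standard quotas: G 13.7091, F 13.5564, C 2.5008, D 6.2337.
Lower quotas: G 13, F 13, C 2, D 6 (sum 34, leaving 2 seats).
Remainders in descending order: G 0.7091, F 0.5564, C 0.5008, D 0.2337.
Largest remainders: G, F receive the extra seats.

G=14, F=14, C=2, D=6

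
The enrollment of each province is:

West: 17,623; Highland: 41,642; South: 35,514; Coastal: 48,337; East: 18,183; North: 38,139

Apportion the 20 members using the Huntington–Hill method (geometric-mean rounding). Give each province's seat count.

West: 2, Highland: 4, South: 3, Coastal: 5, East: 2, North: 4

With divisor 10530: modified quotas West 1.674, Highland 3.955, South 3.373, Coastal 4.590, East 1.727, North 3.622.
Geometric-mean thresholds: West √(1·2)=1.414, Highland √(3·4)=3.464, South √(3·4)=3.464, Coastal √(4·5)=4.472, East √(1·2)=1.414, North √(3·4)=3.464.
Each quota rounded against its threshold gives West 2, Highland 4, South 3, Coastal 5, East 2, North 4 (total 20).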